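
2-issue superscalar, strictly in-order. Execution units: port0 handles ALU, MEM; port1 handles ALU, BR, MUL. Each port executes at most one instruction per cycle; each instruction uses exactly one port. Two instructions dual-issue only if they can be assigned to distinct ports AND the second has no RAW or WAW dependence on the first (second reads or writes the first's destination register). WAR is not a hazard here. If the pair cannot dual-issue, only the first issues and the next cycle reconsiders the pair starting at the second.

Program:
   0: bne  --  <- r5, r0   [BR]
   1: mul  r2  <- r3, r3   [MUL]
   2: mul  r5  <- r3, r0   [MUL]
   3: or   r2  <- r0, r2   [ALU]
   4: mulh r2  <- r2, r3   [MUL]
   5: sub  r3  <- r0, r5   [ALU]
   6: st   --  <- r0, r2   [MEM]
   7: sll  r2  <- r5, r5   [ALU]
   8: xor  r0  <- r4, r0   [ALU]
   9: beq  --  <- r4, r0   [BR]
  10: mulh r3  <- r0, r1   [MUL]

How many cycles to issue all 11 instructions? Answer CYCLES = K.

0. bne @i0  | no-port BR/MUL
1. mul @i1  | no-port MUL/MUL
2. mul;or @i2,i3  | dual
3. mulh;sub @i4,i5  | dual
4. st;sll @i6,i7  | dual
5. xor @i8  | RAW r0
6. beq @i9  | no-port BR/MUL
7. mulh @i10  | tail

CYCLES = 8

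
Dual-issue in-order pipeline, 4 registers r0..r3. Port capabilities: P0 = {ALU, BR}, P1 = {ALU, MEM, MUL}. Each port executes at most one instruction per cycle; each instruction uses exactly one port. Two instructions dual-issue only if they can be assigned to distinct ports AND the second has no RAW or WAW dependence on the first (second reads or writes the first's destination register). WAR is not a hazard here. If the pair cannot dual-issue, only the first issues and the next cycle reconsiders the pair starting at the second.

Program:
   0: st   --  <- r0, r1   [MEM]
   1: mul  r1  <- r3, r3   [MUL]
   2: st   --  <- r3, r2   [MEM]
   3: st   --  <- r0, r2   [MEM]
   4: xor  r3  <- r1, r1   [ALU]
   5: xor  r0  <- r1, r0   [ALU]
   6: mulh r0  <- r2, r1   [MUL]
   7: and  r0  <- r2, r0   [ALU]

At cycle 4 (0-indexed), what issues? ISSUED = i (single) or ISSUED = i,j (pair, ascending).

#0 head=0: st.MEM i0 no-port MEM/MUL
#1 head=1: mul.MUL i1 no-port MUL/MEM
#2 head=2: st.MEM i2 no-port MEM/MEM
#3 head=3: st.MEM+xor.ALU i3,i4 2-wide
#4 head=5: xor.ALU i5 WAW r0
#5 head=6: mulh.MUL i6 RAW+WAW r0
#6 head=7: and.ALU i7 tail

ISSUED = 5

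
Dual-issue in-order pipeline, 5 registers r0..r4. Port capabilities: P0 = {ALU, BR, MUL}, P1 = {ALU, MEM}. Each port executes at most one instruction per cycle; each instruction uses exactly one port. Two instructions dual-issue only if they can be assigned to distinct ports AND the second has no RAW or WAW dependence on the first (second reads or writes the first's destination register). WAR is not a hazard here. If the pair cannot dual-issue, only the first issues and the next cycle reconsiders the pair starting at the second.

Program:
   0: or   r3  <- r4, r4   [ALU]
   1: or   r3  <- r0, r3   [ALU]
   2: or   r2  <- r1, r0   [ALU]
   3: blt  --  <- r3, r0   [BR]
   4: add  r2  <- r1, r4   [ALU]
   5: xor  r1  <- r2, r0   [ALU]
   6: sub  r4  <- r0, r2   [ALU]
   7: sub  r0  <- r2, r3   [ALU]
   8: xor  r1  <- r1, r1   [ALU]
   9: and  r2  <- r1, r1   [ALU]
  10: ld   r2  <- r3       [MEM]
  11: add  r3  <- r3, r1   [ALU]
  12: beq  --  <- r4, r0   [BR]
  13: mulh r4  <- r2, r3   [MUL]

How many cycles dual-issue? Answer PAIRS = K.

0. or.ALU @i0  | RAW+WAW r3
1. or.ALU or.ALU @i1&i2  | pair
2. blt.BR add.ALU @i3&i4  | pair
3. xor.ALU sub.ALU @i5&i6  | pair
4. sub.ALU xor.ALU @i7&i8  | pair
5. and.ALU @i9  | WAW r2
6. ld.MEM add.ALU @i10&i11  | pair
7. beq.BR @i12  | no-port BR/MUL
8. mulh.MUL @i13  | tail

PAIRS = 5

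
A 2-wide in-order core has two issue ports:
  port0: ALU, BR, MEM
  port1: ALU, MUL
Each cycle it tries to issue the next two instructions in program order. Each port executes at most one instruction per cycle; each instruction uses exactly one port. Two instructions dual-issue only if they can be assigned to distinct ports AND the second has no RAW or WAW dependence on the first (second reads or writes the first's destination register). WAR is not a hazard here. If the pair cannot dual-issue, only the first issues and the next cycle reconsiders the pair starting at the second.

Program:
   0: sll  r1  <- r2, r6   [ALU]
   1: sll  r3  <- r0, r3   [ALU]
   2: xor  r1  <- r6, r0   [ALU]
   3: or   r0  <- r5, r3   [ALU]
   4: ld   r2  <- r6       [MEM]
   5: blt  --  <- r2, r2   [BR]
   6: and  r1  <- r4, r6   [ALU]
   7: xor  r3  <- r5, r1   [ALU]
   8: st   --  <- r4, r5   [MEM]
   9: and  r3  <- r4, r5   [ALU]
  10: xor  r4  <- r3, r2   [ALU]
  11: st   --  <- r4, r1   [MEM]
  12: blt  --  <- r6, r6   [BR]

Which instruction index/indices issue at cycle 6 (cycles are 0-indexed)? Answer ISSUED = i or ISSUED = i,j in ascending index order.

ISSUED = 10

  cy0 -> i0/i1 (sll.ALU;sll.ALU) pair
  cy1 -> i2/i3 (xor.ALU;or.ALU) pair
  cy2 -> i4 (ld.MEM) no-port MEM/BR
  cy3 -> i5/i6 (blt.BR;and.ALU) pair
  cy4 -> i7/i8 (xor.ALU;st.MEM) pair
  cy5 -> i9 (and.ALU) RAW r3
  cy6 -> i10 (xor.ALU) RAW r4
  cy7 -> i11 (st.MEM) no-port MEM/BR
  cy8 -> i12 (blt.BR) tail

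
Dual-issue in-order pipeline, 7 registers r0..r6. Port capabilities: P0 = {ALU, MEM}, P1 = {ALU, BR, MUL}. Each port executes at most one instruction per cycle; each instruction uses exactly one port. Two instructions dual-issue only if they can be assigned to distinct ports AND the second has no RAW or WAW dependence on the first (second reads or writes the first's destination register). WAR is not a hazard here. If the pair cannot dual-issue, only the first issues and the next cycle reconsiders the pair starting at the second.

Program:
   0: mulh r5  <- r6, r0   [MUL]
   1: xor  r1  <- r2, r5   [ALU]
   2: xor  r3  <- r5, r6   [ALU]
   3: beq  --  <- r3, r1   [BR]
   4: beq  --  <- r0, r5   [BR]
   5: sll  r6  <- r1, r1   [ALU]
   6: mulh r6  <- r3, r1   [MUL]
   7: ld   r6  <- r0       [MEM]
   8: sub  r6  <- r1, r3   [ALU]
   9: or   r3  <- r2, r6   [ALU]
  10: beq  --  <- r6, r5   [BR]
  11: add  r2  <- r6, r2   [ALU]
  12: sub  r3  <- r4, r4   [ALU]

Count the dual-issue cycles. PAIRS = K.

c0: i0 mulh  RAW r5
c1: i1,i2 xor+xor  2-wide
c2: i3 beq  no-port BR/BR
c3: i4,i5 beq+sll  2-wide
c4: i6 mulh  WAW r6
c5: i7 ld  WAW r6
c6: i8 sub  RAW r6
c7: i9,i10 or+beq  2-wide
c8: i11,i12 add+sub  2-wide

PAIRS = 4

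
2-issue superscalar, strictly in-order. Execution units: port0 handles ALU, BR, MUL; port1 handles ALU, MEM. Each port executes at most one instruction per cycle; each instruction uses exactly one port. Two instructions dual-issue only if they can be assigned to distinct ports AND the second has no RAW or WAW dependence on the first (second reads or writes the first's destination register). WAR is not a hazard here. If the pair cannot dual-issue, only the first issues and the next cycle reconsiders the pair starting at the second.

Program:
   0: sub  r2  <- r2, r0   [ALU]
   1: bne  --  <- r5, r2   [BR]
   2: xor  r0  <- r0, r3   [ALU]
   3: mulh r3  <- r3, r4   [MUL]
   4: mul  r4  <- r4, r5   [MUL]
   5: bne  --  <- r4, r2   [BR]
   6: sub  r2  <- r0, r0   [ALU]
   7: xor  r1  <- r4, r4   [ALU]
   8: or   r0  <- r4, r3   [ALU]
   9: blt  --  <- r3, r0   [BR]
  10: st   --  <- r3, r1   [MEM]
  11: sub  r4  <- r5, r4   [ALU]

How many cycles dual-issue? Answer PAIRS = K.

[0] i0  sub  -- RAW r2
[1] i1&i2  bne xor  -- pair
[2] i3  mulh  -- no-port MUL/MUL
[3] i4  mul  -- no-port MUL/BR
[4] i5&i6  bne sub  -- pair
[5] i7&i8  xor or  -- pair
[6] i9&i10  blt st  -- pair
[7] i11  sub  -- tail

PAIRS = 4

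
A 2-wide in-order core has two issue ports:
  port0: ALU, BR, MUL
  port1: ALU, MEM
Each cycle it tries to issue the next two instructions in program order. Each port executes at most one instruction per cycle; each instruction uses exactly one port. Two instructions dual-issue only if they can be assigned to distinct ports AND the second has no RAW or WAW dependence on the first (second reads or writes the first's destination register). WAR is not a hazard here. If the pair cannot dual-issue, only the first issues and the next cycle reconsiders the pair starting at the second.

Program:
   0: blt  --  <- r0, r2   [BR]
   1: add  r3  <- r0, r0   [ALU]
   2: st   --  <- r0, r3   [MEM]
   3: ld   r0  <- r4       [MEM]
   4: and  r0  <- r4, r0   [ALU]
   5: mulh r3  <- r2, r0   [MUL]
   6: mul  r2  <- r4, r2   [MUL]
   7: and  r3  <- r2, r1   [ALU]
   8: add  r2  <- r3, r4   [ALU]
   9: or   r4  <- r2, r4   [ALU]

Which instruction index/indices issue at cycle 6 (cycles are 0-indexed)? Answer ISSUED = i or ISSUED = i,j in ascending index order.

ISSUED = 7

  cy0 -> i0&i1 (blt.BR;add.ALU) 2-wide
  cy1 -> i2 (st.MEM) no-port MEM/MEM
  cy2 -> i3 (ld.MEM) RAW+WAW r0
  cy3 -> i4 (and.ALU) RAW r0
  cy4 -> i5 (mulh.MUL) no-port MUL/MUL
  cy5 -> i6 (mul.MUL) RAW r2
  cy6 -> i7 (and.ALU) RAW r3
  cy7 -> i8 (add.ALU) RAW r2
  cy8 -> i9 (or.ALU) tail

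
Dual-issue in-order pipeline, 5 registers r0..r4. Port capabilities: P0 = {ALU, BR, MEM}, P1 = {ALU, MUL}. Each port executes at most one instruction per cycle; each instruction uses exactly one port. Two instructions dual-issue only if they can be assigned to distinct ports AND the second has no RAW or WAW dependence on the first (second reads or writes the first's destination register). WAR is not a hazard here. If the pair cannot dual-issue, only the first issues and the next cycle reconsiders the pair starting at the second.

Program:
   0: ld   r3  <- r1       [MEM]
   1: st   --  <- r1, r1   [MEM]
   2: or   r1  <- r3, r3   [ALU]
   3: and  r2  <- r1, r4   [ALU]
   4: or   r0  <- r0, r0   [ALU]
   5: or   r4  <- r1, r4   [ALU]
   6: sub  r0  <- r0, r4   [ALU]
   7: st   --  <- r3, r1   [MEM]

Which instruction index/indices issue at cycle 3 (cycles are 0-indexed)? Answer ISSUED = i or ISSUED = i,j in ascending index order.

ISSUED = 5

t=0 i0:ld ; no-port MEM/MEM
t=1 i1&i2:st;or ; pair
t=2 i3&i4:and;or ; pair
t=3 i5:or ; RAW r4
t=4 i6&i7:sub;st ; pair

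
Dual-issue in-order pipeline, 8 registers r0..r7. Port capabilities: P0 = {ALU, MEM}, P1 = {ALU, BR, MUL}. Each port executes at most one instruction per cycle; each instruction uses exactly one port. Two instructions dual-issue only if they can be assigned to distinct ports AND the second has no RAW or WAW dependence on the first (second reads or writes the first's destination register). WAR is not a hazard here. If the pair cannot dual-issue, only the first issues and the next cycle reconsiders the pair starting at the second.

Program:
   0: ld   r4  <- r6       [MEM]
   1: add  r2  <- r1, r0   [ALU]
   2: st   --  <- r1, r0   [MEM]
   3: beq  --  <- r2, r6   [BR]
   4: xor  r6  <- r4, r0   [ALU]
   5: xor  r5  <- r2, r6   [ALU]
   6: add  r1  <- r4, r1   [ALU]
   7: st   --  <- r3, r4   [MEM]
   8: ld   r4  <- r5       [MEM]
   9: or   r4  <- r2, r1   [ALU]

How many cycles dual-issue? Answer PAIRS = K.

PAIRS = 3

t=0 i0/i1:ld+add ; 2-wide
t=1 i2/i3:st+beq ; 2-wide
t=2 i4:xor ; RAW r6
t=3 i5/i6:xor+add ; 2-wide
t=4 i7:st ; no-port MEM/MEM
t=5 i8:ld ; WAW r4
t=6 i9:or ; tail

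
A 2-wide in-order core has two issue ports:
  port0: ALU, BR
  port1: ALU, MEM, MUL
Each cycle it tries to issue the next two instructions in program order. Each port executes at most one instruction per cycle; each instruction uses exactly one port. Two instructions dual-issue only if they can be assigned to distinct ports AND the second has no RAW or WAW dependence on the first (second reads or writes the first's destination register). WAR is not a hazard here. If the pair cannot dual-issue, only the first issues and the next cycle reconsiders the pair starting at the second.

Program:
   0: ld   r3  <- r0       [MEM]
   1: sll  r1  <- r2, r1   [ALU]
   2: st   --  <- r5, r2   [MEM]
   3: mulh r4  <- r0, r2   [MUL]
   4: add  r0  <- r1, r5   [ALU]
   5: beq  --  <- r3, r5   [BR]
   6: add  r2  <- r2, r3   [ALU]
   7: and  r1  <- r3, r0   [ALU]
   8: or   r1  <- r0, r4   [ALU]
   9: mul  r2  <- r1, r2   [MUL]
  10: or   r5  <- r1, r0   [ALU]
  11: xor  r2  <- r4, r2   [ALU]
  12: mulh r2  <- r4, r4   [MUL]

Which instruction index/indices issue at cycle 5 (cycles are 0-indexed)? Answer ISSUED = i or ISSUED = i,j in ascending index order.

ISSUED = 8

0. ld.MEM sll.ALU @i0,i1  | dual
1. st.MEM @i2  | no-port MEM/MUL
2. mulh.MUL add.ALU @i3,i4  | dual
3. beq.BR add.ALU @i5,i6  | dual
4. and.ALU @i7  | WAW r1
5. or.ALU @i8  | RAW r1
6. mul.MUL or.ALU @i9,i10  | dual
7. xor.ALU @i11  | WAW r2
8. mulh.MUL @i12  | tail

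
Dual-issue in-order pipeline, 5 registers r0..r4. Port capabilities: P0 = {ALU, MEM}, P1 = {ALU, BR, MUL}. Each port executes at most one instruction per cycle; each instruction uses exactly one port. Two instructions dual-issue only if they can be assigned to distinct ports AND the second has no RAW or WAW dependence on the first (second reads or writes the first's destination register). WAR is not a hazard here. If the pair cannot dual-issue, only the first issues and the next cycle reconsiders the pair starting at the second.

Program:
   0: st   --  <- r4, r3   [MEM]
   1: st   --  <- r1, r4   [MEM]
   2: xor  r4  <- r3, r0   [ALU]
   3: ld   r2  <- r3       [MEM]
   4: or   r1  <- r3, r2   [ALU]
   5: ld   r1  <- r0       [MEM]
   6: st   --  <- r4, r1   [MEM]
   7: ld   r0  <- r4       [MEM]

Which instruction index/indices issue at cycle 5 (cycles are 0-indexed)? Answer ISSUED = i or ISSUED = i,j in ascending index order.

t=0 i0:st ; no-port MEM/MEM
t=1 i1/i2:st xor ; dual
t=2 i3:ld ; RAW r2
t=3 i4:or ; WAW r1
t=4 i5:ld ; no-port MEM/MEM
t=5 i6:st ; no-port MEM/MEM
t=6 i7:ld ; tail

ISSUED = 6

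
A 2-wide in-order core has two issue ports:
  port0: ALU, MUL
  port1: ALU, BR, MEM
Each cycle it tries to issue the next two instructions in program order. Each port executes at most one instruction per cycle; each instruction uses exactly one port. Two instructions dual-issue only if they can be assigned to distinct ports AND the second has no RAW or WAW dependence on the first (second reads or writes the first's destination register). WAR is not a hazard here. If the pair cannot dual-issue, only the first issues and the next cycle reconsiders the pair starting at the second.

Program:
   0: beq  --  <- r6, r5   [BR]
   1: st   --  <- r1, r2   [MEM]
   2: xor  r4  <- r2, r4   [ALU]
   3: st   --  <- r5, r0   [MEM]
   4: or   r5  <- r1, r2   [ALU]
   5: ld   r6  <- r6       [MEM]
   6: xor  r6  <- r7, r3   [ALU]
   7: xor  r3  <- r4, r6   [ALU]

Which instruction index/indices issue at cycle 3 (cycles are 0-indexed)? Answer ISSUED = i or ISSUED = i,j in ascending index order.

0. beq @i0  | no-port BR/MEM
1. st/xor @i1/i2  | pair
2. st/or @i3/i4  | pair
3. ld @i5  | WAW r6
4. xor @i6  | RAW r6
5. xor @i7  | tail

ISSUED = 5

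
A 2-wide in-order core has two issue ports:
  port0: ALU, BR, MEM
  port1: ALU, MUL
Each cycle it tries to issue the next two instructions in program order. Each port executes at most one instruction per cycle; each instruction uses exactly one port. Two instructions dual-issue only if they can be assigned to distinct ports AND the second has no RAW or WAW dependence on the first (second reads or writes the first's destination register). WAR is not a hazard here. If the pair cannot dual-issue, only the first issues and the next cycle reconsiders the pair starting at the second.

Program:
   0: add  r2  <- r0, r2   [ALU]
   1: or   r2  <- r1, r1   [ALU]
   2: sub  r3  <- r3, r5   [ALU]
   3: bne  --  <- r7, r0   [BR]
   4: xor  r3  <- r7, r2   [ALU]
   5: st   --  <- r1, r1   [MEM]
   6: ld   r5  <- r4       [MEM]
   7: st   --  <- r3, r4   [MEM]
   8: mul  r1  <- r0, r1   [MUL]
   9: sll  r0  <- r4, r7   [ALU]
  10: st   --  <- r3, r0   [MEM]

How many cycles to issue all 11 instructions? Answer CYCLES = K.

CYCLES = 8

t=0 i0:add ; WAW r2
t=1 i1,i2:or;sub ; 2-wide
t=2 i3,i4:bne;xor ; 2-wide
t=3 i5:st ; no-port MEM/MEM
t=4 i6:ld ; no-port MEM/MEM
t=5 i7,i8:st;mul ; 2-wide
t=6 i9:sll ; RAW r0
t=7 i10:st ; tail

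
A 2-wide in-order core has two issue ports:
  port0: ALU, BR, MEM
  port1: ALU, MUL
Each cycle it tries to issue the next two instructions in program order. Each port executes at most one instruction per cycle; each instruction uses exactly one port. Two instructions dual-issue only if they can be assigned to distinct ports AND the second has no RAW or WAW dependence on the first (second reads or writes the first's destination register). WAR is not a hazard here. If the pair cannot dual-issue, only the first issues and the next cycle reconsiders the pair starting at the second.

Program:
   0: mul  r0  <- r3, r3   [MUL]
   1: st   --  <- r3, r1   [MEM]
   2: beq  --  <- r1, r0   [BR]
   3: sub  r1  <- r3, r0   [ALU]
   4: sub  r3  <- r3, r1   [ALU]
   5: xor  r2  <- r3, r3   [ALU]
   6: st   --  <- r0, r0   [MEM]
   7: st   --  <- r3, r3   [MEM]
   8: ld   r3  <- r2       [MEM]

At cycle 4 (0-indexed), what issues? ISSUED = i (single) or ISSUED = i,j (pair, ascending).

#0 head=0: mul/st i0,i1 2-wide
#1 head=2: beq/sub i2,i3 2-wide
#2 head=4: sub i4 RAW r3
#3 head=5: xor/st i5,i6 2-wide
#4 head=7: st i7 no-port MEM/MEM
#5 head=8: ld i8 tail

ISSUED = 7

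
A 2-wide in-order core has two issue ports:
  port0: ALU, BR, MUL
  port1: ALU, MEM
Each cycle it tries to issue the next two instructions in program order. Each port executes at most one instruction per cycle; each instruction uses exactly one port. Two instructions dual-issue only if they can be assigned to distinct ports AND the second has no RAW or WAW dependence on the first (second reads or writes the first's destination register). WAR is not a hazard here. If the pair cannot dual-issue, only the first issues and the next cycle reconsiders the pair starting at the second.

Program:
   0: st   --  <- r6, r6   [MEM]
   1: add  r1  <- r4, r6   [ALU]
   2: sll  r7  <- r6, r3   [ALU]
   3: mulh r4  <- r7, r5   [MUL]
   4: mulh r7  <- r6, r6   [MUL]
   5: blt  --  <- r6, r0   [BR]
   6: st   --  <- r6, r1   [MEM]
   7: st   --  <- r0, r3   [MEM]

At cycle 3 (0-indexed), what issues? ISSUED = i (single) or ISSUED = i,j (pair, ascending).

[0] i0&i1  st.MEM+add.ALU  -- pair
[1] i2  sll.ALU  -- RAW r7
[2] i3  mulh.MUL  -- no-port MUL/MUL
[3] i4  mulh.MUL  -- no-port MUL/BR
[4] i5&i6  blt.BR+st.MEM  -- pair
[5] i7  st.MEM  -- tail

ISSUED = 4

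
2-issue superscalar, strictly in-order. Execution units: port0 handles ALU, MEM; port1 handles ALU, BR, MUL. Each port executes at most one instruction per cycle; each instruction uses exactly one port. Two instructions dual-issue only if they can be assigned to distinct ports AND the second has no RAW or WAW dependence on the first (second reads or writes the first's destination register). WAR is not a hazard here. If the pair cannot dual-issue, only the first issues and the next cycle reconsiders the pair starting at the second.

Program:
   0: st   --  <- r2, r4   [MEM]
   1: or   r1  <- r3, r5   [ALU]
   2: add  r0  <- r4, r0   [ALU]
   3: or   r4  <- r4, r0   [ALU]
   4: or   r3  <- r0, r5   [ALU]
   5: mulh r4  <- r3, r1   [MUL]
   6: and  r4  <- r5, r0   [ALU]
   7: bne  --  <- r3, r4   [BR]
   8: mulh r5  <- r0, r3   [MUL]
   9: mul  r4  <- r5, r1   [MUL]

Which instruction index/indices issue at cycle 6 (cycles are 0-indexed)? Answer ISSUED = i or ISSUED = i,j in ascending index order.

t=0 i0,i1:st.MEM/or.ALU ; pair
t=1 i2:add.ALU ; RAW r0
t=2 i3,i4:or.ALU/or.ALU ; pair
t=3 i5:mulh.MUL ; WAW r4
t=4 i6:and.ALU ; RAW r4
t=5 i7:bne.BR ; no-port BR/MUL
t=6 i8:mulh.MUL ; no-port MUL/MUL
t=7 i9:mul.MUL ; tail

ISSUED = 8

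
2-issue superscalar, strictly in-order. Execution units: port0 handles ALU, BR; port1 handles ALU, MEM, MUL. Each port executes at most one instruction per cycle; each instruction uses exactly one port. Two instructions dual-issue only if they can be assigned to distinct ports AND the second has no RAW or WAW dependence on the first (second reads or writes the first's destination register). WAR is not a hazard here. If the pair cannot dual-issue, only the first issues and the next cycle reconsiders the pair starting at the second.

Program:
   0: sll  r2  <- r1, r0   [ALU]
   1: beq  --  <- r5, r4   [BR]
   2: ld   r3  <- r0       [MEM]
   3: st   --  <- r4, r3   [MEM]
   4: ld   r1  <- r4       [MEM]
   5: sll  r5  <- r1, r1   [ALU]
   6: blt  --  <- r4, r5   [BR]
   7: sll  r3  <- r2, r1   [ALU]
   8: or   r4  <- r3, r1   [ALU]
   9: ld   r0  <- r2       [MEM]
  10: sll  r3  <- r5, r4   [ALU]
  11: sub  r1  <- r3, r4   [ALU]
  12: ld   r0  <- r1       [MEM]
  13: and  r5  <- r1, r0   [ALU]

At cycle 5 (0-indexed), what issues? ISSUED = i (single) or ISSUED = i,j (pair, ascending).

c0: i0+i1 sll beq  pair
c1: i2 ld  no-port MEM/MEM
c2: i3 st  no-port MEM/MEM
c3: i4 ld  RAW r1
c4: i5 sll  RAW r5
c5: i6+i7 blt sll  pair
c6: i8+i9 or ld  pair
c7: i10 sll  RAW r3
c8: i11 sub  RAW r1
c9: i12 ld  RAW r0
c10: i13 and  tail

ISSUED = 6,7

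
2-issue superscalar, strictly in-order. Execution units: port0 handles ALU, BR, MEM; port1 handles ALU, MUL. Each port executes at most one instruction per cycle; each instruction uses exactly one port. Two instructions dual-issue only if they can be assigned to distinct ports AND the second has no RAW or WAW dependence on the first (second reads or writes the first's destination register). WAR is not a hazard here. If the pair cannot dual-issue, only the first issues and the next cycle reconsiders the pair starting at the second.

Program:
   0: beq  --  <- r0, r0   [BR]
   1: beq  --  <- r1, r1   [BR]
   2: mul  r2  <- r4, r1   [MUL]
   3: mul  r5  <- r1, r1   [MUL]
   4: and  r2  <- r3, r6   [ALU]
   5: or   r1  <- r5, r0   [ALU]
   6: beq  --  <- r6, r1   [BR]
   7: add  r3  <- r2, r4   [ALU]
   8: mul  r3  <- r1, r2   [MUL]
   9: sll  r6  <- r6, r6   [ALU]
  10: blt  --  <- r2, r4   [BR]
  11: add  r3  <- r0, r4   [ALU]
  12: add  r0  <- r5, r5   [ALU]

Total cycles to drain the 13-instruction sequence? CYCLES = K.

CYCLES = 8

  cy0 -> i0 (beq.BR) no-port BR/BR
  cy1 -> i1,i2 (beq.BR mul.MUL) pair
  cy2 -> i3,i4 (mul.MUL and.ALU) pair
  cy3 -> i5 (or.ALU) RAW r1
  cy4 -> i6,i7 (beq.BR add.ALU) pair
  cy5 -> i8,i9 (mul.MUL sll.ALU) pair
  cy6 -> i10,i11 (blt.BR add.ALU) pair
  cy7 -> i12 (add.ALU) tail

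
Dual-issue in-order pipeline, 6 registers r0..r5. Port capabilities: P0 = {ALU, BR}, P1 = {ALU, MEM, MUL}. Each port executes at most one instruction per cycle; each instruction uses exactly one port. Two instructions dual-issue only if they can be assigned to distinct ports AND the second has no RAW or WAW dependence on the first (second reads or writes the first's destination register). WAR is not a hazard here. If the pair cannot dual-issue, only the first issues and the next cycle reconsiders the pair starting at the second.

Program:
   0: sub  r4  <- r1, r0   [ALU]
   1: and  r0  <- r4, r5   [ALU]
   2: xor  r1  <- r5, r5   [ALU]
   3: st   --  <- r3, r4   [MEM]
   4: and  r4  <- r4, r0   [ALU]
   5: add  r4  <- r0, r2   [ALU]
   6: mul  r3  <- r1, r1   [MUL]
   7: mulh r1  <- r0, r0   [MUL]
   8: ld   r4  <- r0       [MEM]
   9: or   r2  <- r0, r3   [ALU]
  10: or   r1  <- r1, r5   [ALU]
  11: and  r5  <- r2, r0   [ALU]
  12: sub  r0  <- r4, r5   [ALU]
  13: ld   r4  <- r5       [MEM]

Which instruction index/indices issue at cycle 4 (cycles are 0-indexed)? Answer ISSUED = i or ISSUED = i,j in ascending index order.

[0] i0  sub.ALU  -- RAW r4
[1] i1&i2  and.ALU+xor.ALU  -- dual
[2] i3&i4  st.MEM+and.ALU  -- dual
[3] i5&i6  add.ALU+mul.MUL  -- dual
[4] i7  mulh.MUL  -- no-port MUL/MEM
[5] i8&i9  ld.MEM+or.ALU  -- dual
[6] i10&i11  or.ALU+and.ALU  -- dual
[7] i12&i13  sub.ALU+ld.MEM  -- dual

ISSUED = 7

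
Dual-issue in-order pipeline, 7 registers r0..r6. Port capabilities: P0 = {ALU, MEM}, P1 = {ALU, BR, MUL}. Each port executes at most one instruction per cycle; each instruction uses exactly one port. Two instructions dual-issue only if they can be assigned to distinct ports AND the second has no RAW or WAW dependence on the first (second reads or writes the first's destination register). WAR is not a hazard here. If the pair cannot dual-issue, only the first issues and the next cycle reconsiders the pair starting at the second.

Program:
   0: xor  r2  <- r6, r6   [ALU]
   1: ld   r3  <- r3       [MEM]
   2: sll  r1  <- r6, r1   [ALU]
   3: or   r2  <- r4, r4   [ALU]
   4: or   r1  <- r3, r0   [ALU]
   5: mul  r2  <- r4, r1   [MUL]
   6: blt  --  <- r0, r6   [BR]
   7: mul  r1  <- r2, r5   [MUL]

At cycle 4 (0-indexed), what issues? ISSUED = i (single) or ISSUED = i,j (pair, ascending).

ISSUED = 6

#0 head=0: xor/ld i0/i1 pair
#1 head=2: sll/or i2/i3 pair
#2 head=4: or i4 RAW r1
#3 head=5: mul i5 no-port MUL/BR
#4 head=6: blt i6 no-port BR/MUL
#5 head=7: mul i7 tail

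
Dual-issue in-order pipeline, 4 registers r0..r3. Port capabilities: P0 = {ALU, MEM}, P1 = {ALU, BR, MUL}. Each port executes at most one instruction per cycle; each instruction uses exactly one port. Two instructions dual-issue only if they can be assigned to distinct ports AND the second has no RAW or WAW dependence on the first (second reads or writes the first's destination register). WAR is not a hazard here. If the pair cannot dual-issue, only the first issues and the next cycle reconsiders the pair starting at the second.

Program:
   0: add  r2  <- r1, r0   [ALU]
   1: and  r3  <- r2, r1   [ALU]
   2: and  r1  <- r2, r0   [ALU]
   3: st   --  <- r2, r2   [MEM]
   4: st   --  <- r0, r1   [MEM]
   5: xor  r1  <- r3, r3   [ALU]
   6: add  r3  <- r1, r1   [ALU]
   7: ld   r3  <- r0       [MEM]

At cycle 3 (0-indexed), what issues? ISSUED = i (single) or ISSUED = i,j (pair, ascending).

[0] i0  add  -- RAW r2
[1] i1&i2  and and  -- pair
[2] i3  st  -- no-port MEM/MEM
[3] i4&i5  st xor  -- pair
[4] i6  add  -- WAW r3
[5] i7  ld  -- tail

ISSUED = 4,5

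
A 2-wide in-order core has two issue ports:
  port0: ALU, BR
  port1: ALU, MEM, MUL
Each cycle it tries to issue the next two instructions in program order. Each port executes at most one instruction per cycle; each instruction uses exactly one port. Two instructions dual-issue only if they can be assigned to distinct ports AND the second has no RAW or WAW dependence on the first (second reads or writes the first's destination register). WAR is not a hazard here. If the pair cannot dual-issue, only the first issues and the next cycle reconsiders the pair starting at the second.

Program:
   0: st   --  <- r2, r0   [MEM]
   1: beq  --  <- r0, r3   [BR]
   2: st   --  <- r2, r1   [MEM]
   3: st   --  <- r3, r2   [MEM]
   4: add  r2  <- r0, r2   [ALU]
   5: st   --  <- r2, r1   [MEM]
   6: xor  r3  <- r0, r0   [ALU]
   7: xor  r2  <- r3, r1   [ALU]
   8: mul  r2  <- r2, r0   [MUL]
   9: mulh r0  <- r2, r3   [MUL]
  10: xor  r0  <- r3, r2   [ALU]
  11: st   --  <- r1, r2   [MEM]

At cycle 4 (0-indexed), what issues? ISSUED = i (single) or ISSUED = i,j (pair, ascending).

ISSUED = 7

c0: i0&i1 st.MEM beq.BR  pair
c1: i2 st.MEM  no-port MEM/MEM
c2: i3&i4 st.MEM add.ALU  pair
c3: i5&i6 st.MEM xor.ALU  pair
c4: i7 xor.ALU  RAW+WAW r2
c5: i8 mul.MUL  no-port MUL/MUL
c6: i9 mulh.MUL  WAW r0
c7: i10&i11 xor.ALU st.MEM  pair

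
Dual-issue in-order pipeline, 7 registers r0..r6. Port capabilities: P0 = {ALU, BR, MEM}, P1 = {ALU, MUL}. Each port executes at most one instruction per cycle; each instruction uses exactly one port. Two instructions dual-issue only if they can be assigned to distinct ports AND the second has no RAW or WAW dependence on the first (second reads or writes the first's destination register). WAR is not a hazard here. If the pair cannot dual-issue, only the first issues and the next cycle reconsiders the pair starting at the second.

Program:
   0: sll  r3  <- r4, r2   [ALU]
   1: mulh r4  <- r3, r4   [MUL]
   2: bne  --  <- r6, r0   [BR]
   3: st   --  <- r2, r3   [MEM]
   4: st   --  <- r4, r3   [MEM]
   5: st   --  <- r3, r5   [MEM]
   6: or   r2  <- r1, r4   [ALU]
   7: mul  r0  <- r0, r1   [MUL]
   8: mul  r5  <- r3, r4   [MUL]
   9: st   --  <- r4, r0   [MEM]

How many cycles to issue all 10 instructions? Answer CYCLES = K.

[0] i0  sll.ALU  -- RAW r3
[1] i1/i2  mulh.MUL+bne.BR  -- 2-wide
[2] i3  st.MEM  -- no-port MEM/MEM
[3] i4  st.MEM  -- no-port MEM/MEM
[4] i5/i6  st.MEM+or.ALU  -- 2-wide
[5] i7  mul.MUL  -- no-port MUL/MUL
[6] i8/i9  mul.MUL+st.MEM  -- 2-wide

CYCLES = 7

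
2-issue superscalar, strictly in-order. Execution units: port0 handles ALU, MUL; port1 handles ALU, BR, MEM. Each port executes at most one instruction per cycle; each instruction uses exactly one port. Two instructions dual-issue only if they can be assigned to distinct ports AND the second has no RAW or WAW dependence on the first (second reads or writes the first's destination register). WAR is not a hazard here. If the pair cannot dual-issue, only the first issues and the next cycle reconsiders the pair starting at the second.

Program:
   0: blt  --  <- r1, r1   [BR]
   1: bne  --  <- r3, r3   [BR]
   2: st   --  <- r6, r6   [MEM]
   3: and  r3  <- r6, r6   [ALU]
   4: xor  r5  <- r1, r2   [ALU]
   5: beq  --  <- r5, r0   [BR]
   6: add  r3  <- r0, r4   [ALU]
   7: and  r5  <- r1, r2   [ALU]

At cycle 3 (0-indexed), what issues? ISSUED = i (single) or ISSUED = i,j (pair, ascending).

0. blt.BR @i0  | no-port BR/BR
1. bne.BR @i1  | no-port BR/MEM
2. st.MEM+and.ALU @i2,i3  | pair
3. xor.ALU @i4  | RAW r5
4. beq.BR+add.ALU @i5,i6  | pair
5. and.ALU @i7  | tail

ISSUED = 4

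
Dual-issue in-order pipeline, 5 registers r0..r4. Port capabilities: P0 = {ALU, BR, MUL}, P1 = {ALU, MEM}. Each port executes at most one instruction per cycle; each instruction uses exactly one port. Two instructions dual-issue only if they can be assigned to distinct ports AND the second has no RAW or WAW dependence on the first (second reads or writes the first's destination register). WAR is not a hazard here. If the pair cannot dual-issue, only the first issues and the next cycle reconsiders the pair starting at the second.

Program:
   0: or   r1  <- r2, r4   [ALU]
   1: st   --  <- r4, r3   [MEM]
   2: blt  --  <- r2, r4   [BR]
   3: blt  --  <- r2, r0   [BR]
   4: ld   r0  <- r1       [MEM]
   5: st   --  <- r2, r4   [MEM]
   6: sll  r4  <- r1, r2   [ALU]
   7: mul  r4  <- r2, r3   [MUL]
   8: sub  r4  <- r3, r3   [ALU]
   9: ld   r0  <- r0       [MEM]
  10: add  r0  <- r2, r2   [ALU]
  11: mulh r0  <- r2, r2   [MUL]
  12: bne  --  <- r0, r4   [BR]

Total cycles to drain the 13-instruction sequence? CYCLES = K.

CYCLES = 9

c0: i0,i1 or/st  dual
c1: i2 blt  no-port BR/BR
c2: i3,i4 blt/ld  dual
c3: i5,i6 st/sll  dual
c4: i7 mul  WAW r4
c5: i8,i9 sub/ld  dual
c6: i10 add  WAW r0
c7: i11 mulh  no-port MUL/BR
c8: i12 bne  tail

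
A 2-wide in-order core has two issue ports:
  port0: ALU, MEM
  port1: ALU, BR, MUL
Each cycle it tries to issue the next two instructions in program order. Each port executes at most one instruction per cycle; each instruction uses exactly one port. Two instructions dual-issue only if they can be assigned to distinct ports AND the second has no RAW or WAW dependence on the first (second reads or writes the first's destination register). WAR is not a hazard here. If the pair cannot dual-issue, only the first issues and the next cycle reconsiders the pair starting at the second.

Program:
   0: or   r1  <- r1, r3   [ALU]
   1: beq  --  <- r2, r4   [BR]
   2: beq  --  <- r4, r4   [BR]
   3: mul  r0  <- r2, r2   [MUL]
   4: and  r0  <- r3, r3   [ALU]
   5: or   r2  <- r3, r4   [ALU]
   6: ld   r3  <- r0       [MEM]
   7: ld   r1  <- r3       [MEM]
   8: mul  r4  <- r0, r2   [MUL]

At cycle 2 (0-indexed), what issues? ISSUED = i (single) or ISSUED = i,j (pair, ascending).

ISSUED = 3

  cy0 -> i0&i1 (or;beq) pair
  cy1 -> i2 (beq) no-port BR/MUL
  cy2 -> i3 (mul) WAW r0
  cy3 -> i4&i5 (and;or) pair
  cy4 -> i6 (ld) no-port MEM/MEM
  cy5 -> i7&i8 (ld;mul) pair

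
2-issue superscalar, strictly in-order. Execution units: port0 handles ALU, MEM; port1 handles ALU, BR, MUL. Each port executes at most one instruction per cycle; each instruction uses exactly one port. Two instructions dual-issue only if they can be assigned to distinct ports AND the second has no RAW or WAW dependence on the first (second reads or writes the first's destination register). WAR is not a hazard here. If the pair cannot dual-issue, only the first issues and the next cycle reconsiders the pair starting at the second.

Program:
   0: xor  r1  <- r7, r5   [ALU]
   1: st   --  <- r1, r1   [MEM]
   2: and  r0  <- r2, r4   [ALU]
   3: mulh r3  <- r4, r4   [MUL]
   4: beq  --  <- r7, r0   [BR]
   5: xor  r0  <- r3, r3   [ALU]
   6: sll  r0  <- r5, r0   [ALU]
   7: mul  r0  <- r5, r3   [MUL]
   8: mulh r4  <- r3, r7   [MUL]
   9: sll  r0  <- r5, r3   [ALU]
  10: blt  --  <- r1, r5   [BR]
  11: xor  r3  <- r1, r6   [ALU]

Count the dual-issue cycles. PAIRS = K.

0. xor @i0  | RAW r1
1. st and @i1/i2  | 2-wide
2. mulh @i3  | no-port MUL/BR
3. beq xor @i4/i5  | 2-wide
4. sll @i6  | WAW r0
5. mul @i7  | no-port MUL/MUL
6. mulh sll @i8/i9  | 2-wide
7. blt xor @i10/i11  | 2-wide

PAIRS = 4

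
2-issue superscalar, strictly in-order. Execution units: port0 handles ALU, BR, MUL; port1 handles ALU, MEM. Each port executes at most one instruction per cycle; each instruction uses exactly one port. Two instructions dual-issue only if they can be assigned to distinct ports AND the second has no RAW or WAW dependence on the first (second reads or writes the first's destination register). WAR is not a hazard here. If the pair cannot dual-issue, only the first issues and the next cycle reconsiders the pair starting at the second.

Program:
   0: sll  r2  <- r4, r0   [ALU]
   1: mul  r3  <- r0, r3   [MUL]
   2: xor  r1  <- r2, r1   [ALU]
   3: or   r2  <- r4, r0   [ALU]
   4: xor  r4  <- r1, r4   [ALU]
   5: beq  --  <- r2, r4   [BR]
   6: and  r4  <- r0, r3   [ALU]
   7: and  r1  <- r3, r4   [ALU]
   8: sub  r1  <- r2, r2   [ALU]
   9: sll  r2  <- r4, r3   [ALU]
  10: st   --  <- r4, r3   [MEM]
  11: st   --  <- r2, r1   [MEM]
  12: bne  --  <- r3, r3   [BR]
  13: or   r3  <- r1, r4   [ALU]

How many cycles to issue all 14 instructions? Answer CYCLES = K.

  cy0 -> i0,i1 (sll.ALU/mul.MUL) pair
  cy1 -> i2,i3 (xor.ALU/or.ALU) pair
  cy2 -> i4 (xor.ALU) RAW r4
  cy3 -> i5,i6 (beq.BR/and.ALU) pair
  cy4 -> i7 (and.ALU) WAW r1
  cy5 -> i8,i9 (sub.ALU/sll.ALU) pair
  cy6 -> i10 (st.MEM) no-port MEM/MEM
  cy7 -> i11,i12 (st.MEM/bne.BR) pair
  cy8 -> i13 (or.ALU) tail

CYCLES = 9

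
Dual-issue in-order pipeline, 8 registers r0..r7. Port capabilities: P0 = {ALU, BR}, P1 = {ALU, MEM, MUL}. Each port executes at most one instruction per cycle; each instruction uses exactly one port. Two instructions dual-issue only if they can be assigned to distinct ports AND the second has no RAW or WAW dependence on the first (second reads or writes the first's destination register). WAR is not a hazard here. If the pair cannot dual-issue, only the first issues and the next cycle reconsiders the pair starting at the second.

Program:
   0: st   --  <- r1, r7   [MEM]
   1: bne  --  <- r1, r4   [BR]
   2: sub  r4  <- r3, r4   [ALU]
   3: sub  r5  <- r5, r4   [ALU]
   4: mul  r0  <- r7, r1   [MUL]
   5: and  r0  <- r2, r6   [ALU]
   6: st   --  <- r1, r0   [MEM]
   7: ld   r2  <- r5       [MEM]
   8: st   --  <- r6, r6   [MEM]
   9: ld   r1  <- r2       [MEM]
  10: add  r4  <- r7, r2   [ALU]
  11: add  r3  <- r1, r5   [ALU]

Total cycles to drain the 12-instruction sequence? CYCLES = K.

CYCLES = 9

0. st;bne @i0,i1  | 2-wide
1. sub @i2  | RAW r4
2. sub;mul @i3,i4  | 2-wide
3. and @i5  | RAW r0
4. st @i6  | no-port MEM/MEM
5. ld @i7  | no-port MEM/MEM
6. st @i8  | no-port MEM/MEM
7. ld;add @i9,i10  | 2-wide
8. add @i11  | tail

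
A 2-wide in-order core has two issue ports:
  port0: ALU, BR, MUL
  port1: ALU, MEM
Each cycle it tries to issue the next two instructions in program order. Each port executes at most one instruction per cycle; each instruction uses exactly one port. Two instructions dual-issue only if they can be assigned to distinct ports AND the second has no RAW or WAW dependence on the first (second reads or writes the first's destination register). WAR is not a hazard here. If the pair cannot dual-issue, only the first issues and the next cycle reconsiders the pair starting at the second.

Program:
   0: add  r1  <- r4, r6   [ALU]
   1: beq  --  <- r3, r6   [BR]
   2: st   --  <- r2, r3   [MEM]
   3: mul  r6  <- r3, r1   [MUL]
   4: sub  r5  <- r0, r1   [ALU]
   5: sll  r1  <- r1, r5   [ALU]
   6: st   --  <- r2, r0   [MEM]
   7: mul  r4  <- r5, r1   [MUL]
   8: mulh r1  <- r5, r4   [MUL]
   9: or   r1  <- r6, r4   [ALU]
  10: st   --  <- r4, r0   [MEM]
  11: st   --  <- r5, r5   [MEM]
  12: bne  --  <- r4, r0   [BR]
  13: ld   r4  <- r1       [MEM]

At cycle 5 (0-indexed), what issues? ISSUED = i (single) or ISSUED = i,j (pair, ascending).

[0] i0,i1  add.ALU;beq.BR  -- dual
[1] i2,i3  st.MEM;mul.MUL  -- dual
[2] i4  sub.ALU  -- RAW r5
[3] i5,i6  sll.ALU;st.MEM  -- dual
[4] i7  mul.MUL  -- no-port MUL/MUL
[5] i8  mulh.MUL  -- WAW r1
[6] i9,i10  or.ALU;st.MEM  -- dual
[7] i11,i12  st.MEM;bne.BR  -- dual
[8] i13  ld.MEM  -- tail

ISSUED = 8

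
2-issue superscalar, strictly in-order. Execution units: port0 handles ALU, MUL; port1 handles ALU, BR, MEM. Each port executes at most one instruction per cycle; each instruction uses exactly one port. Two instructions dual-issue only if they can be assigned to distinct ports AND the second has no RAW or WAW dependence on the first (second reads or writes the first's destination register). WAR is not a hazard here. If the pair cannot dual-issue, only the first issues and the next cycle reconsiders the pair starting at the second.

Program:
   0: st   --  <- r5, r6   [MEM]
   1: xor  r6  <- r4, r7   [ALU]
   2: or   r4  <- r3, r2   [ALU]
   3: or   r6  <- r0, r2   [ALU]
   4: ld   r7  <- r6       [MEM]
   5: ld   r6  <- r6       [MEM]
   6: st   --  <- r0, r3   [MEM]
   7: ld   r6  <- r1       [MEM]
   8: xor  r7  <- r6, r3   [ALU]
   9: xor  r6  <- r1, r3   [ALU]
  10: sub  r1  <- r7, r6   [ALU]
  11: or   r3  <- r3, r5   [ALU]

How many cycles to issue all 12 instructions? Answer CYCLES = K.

CYCLES = 8

c0: i0/i1 st.MEM;xor.ALU  dual
c1: i2/i3 or.ALU;or.ALU  dual
c2: i4 ld.MEM  no-port MEM/MEM
c3: i5 ld.MEM  no-port MEM/MEM
c4: i6 st.MEM  no-port MEM/MEM
c5: i7 ld.MEM  RAW r6
c6: i8/i9 xor.ALU;xor.ALU  dual
c7: i10/i11 sub.ALU;or.ALU  dual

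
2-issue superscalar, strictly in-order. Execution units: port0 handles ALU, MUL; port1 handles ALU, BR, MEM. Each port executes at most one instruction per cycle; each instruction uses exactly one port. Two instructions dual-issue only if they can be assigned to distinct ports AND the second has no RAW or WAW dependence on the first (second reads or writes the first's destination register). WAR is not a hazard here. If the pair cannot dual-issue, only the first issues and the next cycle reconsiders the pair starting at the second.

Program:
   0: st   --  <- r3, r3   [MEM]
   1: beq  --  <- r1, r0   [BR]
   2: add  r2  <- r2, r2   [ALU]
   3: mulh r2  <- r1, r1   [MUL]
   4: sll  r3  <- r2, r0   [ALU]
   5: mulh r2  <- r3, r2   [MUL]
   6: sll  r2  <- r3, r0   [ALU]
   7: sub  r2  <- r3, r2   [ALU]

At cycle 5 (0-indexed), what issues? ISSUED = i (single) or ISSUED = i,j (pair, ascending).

c0: i0 st  no-port MEM/BR
c1: i1&i2 beq/add  dual
c2: i3 mulh  RAW r2
c3: i4 sll  RAW r3
c4: i5 mulh  WAW r2
c5: i6 sll  RAW+WAW r2
c6: i7 sub  tail

ISSUED = 6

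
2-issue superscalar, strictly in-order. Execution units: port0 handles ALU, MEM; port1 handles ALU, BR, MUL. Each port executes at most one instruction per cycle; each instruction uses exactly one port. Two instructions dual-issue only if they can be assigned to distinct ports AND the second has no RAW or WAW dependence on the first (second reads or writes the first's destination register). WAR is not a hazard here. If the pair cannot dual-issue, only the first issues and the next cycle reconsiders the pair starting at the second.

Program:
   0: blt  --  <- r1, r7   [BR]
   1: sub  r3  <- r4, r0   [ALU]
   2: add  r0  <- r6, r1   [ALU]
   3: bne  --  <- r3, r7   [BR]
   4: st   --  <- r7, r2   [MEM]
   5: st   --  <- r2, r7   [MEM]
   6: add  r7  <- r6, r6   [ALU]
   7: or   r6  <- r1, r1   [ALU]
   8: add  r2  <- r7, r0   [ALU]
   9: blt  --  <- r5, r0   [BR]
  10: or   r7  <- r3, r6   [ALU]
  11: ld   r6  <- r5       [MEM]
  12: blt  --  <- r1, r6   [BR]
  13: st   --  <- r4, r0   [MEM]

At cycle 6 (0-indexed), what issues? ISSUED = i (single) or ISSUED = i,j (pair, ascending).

  cy0 -> i0,i1 (blt;sub) pair
  cy1 -> i2,i3 (add;bne) pair
  cy2 -> i4 (st) no-port MEM/MEM
  cy3 -> i5,i6 (st;add) pair
  cy4 -> i7,i8 (or;add) pair
  cy5 -> i9,i10 (blt;or) pair
  cy6 -> i11 (ld) RAW r6
  cy7 -> i12,i13 (blt;st) pair

ISSUED = 11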